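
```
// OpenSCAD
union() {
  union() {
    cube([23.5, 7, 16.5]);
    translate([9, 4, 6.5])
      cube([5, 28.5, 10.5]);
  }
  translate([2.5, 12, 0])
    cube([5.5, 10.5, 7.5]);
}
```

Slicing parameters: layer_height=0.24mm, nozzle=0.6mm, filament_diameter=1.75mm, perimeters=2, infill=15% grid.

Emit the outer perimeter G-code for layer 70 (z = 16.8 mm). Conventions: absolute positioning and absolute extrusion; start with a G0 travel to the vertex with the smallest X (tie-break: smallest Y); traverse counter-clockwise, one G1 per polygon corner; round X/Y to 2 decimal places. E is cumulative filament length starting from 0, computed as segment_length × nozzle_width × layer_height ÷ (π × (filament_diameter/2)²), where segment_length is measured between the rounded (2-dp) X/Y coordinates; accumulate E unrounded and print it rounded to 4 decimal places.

At z = 16.8 mm: the cube is not intersected at this z (z outside [0, 16.5]); the cube at (9, 4) is present — its section is the full 5×28.5 rectangle; Taking the union: only the 5×28.5 cube at (9, 4) is present, so the union is just that shape — 1 connected region; the cube at (2.5, 12) is absent (z outside [0, 7.5]); Taking the union: only the result so far is present, so the union is just that shape — 1 connected region. The outline is a single polygon with 4 vertices. Extrusion per mm of travel: 0.6 × 0.24 / (π × 0.875²) = 0.059868. Accumulating E over each segment gives final E = 4.0112.

G0 X9.00 Y4.00 Z16.80
G1 X14.00 Y4.00 E0.2993
G1 X14.00 Y32.50 E2.0056
G1 X9.00 Y32.50 E2.3049
G1 X9.00 Y4.00 E4.0112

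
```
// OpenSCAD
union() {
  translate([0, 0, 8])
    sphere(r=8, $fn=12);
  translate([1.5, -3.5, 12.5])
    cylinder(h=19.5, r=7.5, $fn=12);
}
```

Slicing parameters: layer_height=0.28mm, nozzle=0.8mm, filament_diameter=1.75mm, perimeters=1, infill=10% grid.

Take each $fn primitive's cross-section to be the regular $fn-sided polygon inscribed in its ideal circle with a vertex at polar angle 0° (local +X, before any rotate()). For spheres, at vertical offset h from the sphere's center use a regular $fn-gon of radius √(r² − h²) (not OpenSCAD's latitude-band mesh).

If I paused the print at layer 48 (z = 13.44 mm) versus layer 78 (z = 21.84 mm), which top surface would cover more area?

Layer 48 (z = 13.44): the r=8 sphere contributes a regular 12-gon of circumradius √(8²−5.44²) = 5.866 (area = (12/2)·5.866²·sin(360°/12) = 103.22 mm²); the cylinder at (1.5, -3.5): section is a regular 12-gon, circumradius r=7.5 (area = (12/2)·7.500²·sin(360°/12) = 168.75 mm²); Merging all regions: the regions partially overlap — summed areas 271.97 mm² minus the doubly-counted overlap 82.33 mm² gives 189.64 mm² — area = 189.64 mm². So its area = 189.64 mm². Layer 78 (z = 21.84): the sphere does not reach this height (|z−center|=13.840 > r=8); the r=7.5 cylinder at (1.5, -3.5) contributes a regular 12-gon of circumradius 7.5 (area = (12/2)·7.500²·sin(360°/12) = 168.75 mm²); Combining (union): only the r=7.5 cylinder at (1.5, -3.5) is present, so the union is just that shape — area = 168.75 mm². So its area = 168.75 mm². Layer 48 is larger (189.64 vs 168.75 mm²).

layer 48 (z = 13.44 mm)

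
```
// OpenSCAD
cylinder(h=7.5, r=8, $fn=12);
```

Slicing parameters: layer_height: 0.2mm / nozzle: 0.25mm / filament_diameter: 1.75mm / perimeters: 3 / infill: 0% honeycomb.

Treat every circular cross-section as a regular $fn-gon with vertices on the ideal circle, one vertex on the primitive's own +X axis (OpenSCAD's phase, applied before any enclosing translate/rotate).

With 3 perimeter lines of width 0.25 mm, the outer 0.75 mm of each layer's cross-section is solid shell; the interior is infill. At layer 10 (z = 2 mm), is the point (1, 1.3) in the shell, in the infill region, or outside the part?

At z = 2 mm: the r=8 cylinder gives a regular 12-gon of circumradius 8 (constant along its height). Overall, the cross-section is a single solid region. The nearest boundary edge runs (6.93, 4.00)→(4.00, 6.93); distance from the point to it = 6.10 mm. The point is inside the cross-section and 6.10 mm from the nearest boundary — more than the 0.75 mm shell width (3 × 0.25), so it's in the infill interior.

infill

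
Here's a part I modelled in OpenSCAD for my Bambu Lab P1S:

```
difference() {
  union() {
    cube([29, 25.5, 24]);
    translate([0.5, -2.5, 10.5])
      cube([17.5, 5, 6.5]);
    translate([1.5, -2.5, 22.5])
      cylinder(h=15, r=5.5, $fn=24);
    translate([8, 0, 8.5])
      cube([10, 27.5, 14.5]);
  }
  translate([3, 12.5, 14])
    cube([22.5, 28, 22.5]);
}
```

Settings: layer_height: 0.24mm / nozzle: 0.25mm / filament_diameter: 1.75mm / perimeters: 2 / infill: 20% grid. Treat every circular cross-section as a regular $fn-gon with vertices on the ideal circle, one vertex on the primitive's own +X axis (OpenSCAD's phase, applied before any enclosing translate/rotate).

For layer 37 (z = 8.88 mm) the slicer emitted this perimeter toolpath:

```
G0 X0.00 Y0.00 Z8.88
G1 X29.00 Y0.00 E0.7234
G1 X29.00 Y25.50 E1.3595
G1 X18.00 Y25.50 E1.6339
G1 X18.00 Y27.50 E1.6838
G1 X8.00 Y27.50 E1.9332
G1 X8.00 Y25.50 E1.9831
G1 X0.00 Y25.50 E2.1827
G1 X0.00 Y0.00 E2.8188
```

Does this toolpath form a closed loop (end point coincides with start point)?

Start point (G0): (0.00, 0.00). End point (last G1): the path returns to the start — closed.

yes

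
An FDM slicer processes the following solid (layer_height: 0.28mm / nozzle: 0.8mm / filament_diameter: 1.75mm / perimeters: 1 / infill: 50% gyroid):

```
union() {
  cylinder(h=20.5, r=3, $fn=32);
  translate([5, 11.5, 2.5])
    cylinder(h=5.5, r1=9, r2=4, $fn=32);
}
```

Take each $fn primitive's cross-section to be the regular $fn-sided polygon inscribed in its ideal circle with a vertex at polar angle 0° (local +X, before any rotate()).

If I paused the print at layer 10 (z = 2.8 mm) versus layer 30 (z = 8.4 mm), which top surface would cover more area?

layer 10 (z = 2.8 mm)

Layer 10 (z = 2.8): the cylinder: section is a regular 32-gon, circumradius r=3 (area = (32/2)·3.000²·sin(360°/32) = 28.09 mm²); the cone at (5, 11.5) contributes a regular 32-gon of circumradius 8.727 (interpolated between r1=9 and r2=4 at t=0.055) (area = (32/2)·8.727²·sin(360°/32) = 237.75 mm²); Merging all regions: the 2 present regions are separate (no shared area or edge), so areas and boundary lengths simply add and each stays a separate island — area = 265.84 mm². So its area = 265.84 mm². Layer 30 (z = 8.4): the r=3 cylinder contributes a regular 32-gon of circumradius 3 (area = (32/2)·3.000²·sin(360°/32) = 28.09 mm²); the cone at (5, 11.5) does not reach this height (z outside [2.5, 8]); Taking the union: only the r=3 cylinder is present, so the union is just that shape — area = 28.09 mm². So its area = 28.09 mm². Layer 10 is larger (265.84 vs 28.09 mm²).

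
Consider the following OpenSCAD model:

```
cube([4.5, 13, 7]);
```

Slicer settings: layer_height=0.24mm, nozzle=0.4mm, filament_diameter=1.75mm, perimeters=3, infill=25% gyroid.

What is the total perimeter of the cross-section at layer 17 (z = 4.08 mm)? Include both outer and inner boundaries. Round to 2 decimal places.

35.00 mm

At z = 4.08 mm: the 4.5×13 cube contributes its full rectangle (perimeter 35.00 mm). Overall, the cross-section is a single solid region. Total boundary length (outer) = 35.00 mm.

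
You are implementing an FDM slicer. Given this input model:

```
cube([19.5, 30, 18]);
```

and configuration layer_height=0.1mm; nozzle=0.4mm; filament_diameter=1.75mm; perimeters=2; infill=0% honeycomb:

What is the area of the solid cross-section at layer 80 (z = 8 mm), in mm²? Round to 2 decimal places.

At z = 8 mm: the cube (footprint 19.5×30) is included at this height (area 585.00 mm²). Overall, the cross-section is a single solid region. Net area = 585.00 mm².

585.00 mm²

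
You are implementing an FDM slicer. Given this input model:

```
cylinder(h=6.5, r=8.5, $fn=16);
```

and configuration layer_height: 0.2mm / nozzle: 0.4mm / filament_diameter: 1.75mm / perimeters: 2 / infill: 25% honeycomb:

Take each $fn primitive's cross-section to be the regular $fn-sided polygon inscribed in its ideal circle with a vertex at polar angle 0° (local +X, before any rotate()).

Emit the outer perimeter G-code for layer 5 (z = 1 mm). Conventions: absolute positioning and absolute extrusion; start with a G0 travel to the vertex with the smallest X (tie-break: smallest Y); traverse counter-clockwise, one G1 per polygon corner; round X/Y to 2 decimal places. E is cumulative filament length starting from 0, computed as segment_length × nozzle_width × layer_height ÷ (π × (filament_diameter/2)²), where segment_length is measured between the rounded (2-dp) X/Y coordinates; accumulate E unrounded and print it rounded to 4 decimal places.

At z = 1 mm: the r=8.5 cylinder gives a regular 16-gon of circumradius 8.5 (constant along its height). The outline is a single polygon with 16 vertices. Extrusion per mm of travel: 0.4 × 0.2 / (π × 0.875²) = 0.033260. Accumulating E over each segment gives final E = 1.7645.

G0 X-8.50 Y0.00 Z1.00
G1 X-7.85 Y-3.25 E0.1102
G1 X-6.01 Y-6.01 E0.2206
G1 X-3.25 Y-7.85 E0.3309
G1 X0.00 Y-8.50 E0.4411
G1 X3.25 Y-7.85 E0.5514
G1 X6.01 Y-6.01 E0.6617
G1 X7.85 Y-3.25 E0.7720
G1 X8.50 Y0.00 E0.8823
G1 X7.85 Y3.25 E0.9925
G1 X6.01 Y6.01 E1.1028
G1 X3.25 Y7.85 E1.2131
G1 X0.00 Y8.50 E1.3234
G1 X-3.25 Y7.85 E1.4336
G1 X-6.01 Y6.01 E1.5439
G1 X-7.85 Y3.25 E1.6543
G1 X-8.50 Y0.00 E1.7645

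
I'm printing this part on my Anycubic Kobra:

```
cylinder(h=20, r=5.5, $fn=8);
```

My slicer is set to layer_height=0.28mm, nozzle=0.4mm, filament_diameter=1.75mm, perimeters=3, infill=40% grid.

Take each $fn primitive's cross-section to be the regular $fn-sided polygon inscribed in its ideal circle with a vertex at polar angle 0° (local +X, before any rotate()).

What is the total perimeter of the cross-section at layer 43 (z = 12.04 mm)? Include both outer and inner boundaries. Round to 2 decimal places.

At z = 12.04 mm: the cylinder: section is a regular 8-gon, circumradius r=5.5 (perimeter = 2·8·5.500·sin(180°/8) = 33.68 mm). Overall, the cross-section is a single solid region. Total boundary length (outer) = 33.68 mm.

33.68 mm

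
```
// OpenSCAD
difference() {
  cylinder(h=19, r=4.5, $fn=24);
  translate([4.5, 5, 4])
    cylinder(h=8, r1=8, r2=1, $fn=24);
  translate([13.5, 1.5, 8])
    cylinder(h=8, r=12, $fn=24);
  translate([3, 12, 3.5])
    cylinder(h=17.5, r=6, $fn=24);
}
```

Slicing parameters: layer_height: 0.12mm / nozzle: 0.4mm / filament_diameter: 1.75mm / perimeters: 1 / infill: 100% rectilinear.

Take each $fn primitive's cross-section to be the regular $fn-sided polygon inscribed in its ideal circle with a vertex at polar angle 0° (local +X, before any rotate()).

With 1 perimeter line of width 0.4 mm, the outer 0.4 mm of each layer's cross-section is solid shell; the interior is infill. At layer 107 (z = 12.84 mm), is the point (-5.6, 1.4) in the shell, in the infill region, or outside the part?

At z = 12.84 mm: the r=4.5 cylinder gives a regular 24-gon of circumradius 4.5 (constant along its height); the cone at (4.5, 5) does not reach this height (z outside [4, 12]); the cylinder at (13.5, 1.5): section is a regular 24-gon, circumradius r=12; the r=6 cylinder at (3, 12) contributes a regular 24-gon of circumradius 6; Subtracting the remaining from the first: starting from the r=4.5 cylinder, the r=12 cylinder at (13.5, 1.5) partially overlaps it — only the 15.15 mm² overlap (of its 447.24 mm²) is removed, clipping the outline; the r=6 cylinder at (3, 12) misses the remaining region (no effect) — 1 connected region. Overall, the cross-section is a single solid region. The nearest boundary edge runs (-4.50, 0.00)→(-4.35, 1.16); distance from the point to it = 1.28 mm. The point is not inside any of the regions above, so it lies outside the cross-section (1.28 mm from the nearest boundary).

outside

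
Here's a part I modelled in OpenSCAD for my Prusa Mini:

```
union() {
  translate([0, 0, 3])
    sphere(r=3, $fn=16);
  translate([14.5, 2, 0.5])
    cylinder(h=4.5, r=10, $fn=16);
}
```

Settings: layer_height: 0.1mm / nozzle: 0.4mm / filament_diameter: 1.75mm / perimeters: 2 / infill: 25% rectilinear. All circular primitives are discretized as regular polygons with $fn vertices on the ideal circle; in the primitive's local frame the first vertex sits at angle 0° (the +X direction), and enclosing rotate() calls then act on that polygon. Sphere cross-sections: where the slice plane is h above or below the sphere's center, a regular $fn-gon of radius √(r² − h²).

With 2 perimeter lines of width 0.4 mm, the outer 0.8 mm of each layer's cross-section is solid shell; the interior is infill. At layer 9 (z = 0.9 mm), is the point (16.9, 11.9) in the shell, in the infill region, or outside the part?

At z = 0.9 mm: the r=3 sphere contributes a regular 16-gon of circumradius √(3²−2.1²) = 2.142; the cylinder at (14.5, 2): section is a regular 16-gon, circumradius r=10; Merging all regions: the 2 present regions are separate (no shared area or edge), so areas and boundary lengths simply add and each stays a separate island — 2 connected regions. Overall, the cross-section has 2 separate islands. The nearest boundary edge runs (14.50, 12.00)→(18.33, 11.24); distance from the point to it = 0.37 mm. The point is not inside any of the regions above, so it lies outside the cross-section (0.37 mm from the nearest boundary).

outside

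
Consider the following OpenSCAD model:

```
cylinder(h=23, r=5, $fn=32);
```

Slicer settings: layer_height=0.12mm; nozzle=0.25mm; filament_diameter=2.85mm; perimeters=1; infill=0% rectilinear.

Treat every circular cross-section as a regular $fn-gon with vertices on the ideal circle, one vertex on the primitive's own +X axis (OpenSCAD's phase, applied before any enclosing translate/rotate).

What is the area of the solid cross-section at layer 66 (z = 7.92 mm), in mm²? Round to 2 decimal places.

At z = 7.92 mm: the cylinder: section is a regular 32-gon, circumradius r=5 (area = (32/2)·5.000²·sin(360°/32) = 78.04 mm²). Overall, the cross-section is a single solid region. Net area = 78.04 mm².

78.04 mm²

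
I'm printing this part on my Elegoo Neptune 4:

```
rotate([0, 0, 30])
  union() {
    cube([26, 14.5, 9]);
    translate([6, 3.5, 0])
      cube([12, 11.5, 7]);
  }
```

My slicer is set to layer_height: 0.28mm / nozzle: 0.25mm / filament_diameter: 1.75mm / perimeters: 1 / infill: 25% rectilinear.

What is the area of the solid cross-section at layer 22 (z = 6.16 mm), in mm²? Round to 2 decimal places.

383.00 mm²

At z = 6.16 mm: the cube (footprint 26×14.5) is included at this height (area 377.00 mm²); the 12×11.5 cube at (6, 3.5) contributes its full rectangle (area 138.00 mm²); Combining (union): the regions partially overlap — summed areas 515.00 mm² minus the doubly-counted overlap 132.00 mm² gives 383.00 mm² — area = 383.00 mm²; (whole slice rotated 30° about Z — lengths, areas and connectivity unchanged). Overall, the cross-section is a single solid region. Net area = 383.00 mm².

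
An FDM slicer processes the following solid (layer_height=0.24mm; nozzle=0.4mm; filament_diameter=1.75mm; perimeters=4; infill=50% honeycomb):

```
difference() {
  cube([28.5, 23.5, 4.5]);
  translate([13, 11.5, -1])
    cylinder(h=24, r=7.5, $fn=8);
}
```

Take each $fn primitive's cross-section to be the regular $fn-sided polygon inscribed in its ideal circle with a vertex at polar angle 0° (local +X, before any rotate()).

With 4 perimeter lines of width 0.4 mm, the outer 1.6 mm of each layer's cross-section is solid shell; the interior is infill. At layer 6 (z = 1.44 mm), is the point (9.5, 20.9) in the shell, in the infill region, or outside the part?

infill

At z = 1.44 mm: the cube (footprint 28.5×23.5) is included at this height; the cylinder at (13, 11.5): section is a regular 8-gon, circumradius r=7.5; Taking the first minus the rest: starting from the 28.5×23.5 cube, the r=7.5 cylinder at (13, 11.5) lies wholly inside it (removes its full 159.10 mm² and its 45.92 mm outline becomes a hole wall) — 1 connected region with 1 hole. Overall, the cross-section is one region with 1 hole. The nearest boundary edge runs (0.00, 23.50)→(28.50, 23.50); distance from the point to it = 2.60 mm. The point is inside the cross-section and 2.60 mm from the nearest boundary — more than the 1.6 mm shell width (4 × 0.4), so it's in the infill interior.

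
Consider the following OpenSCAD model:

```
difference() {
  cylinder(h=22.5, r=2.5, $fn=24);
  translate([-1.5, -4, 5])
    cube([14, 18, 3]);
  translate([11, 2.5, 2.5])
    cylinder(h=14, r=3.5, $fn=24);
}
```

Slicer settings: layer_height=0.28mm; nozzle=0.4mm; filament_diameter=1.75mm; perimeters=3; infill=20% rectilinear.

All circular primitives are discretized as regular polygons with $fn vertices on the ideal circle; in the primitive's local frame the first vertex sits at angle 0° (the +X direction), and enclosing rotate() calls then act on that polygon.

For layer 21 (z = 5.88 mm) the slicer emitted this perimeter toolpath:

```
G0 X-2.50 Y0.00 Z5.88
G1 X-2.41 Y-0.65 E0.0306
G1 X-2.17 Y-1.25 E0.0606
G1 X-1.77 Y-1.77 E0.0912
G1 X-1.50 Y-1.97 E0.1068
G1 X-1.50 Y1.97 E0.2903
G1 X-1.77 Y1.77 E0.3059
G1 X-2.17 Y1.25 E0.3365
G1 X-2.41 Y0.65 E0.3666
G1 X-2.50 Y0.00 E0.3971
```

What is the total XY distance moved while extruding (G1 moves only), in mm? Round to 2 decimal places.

Sum the Euclidean lengths of each G1 segment: total = 8.53 mm.

8.53 mm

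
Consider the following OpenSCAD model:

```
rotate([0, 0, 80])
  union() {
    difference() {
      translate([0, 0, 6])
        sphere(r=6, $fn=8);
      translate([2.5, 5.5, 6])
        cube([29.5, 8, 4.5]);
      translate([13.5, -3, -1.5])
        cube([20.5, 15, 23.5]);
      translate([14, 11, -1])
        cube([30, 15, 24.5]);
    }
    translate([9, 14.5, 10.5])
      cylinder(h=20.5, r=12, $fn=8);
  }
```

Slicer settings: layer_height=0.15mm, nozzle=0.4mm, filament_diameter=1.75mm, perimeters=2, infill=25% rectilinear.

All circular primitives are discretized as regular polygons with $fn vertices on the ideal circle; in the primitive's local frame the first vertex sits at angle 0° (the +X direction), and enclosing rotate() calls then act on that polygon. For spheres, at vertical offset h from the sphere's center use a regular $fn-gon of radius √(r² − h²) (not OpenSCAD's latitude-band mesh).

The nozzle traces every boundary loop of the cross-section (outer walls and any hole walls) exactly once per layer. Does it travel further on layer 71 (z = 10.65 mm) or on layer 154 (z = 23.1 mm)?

layer 71 (z = 10.65 mm)

Layer 71 (z = 10.65): the sphere: section is a regular 8-gon, circumradius = √(r²−h²) = √(6²−4.65²) = 3.792 (perimeter = 2·8·3.792·sin(180°/8) = 23.22 mm); the cube at (2.5, 5.5) is absent (z outside [6, 10.5]); the cube at (13.5, -3) is present — its section is the full 20.5×15 rectangle (perimeter 71.00 mm); the 30×15 cube at (14, 11) contributes its full rectangle (perimeter 90.00 mm); After the difference (first − rest): starting from the r=6 sphere, the 20.5×15 cube at (13.5, -3) misses the remaining region (no effect); the 30×15 cube at (14, 11) misses the remaining region (no effect) — boundary = 23.22 mm; the r=12 cylinder at (9, 14.5) contributes a regular 8-gon of circumradius 12 (perimeter = 2·8·12.000·sin(180°/8) = 73.48 mm); Taking the union: the 2 present regions are separate (no shared area or edge), so areas and boundary lengths simply add and each stays a separate island — boundary = 96.69 mm; (whole slice rotated 80° about Z — lengths, areas and connectivity unchanged). So its perimeter = 96.69 mm. Layer 154 (z = 23.1): the sphere is absent (|z−center|=17.100 > r=6); the cube at (2.5, 5.5) is absent (z outside [6, 10.5]); the cube at (13.5, -3) does not reach this height (z outside [-1.5, 22]); the cube at (14, 11) is present — its section is the full 30×15 rectangle (perimeter 90.00 mm); Taking the first minus the rest: the first operand is absent here, so nothing remains; the r=12 cylinder at (9, 14.5) gives a regular 8-gon of circumradius 12 (constant along its height) (perimeter = 2·8·12.000·sin(180°/8) = 73.48 mm); Taking the union: only the r=12 cylinder at (9, 14.5) is present, so the union is just that shape — boundary = 73.48 mm; (whole slice rotated 80° about Z — lengths, areas and connectivity unchanged). So its perimeter = 73.48 mm. Layer 71 is larger (96.69 vs 73.48 mm).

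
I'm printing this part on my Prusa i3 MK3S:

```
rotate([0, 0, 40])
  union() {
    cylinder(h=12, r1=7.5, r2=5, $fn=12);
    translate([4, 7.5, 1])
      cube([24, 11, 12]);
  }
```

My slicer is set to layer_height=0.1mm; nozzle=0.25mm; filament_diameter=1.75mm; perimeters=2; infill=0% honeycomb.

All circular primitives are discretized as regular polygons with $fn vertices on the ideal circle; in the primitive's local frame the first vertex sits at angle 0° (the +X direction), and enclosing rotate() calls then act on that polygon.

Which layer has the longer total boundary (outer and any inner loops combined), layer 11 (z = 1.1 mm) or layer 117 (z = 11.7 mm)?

layer 11 (z = 1.1 mm)

Layer 11 (z = 1.1): the cone: at t=0.092 of its height the radius interpolates to r₁+(r₂−r₁)t = 7.271, giving a regular 12-gon of that circumradius (perimeter = 2·12·7.271·sin(180°/12) = 45.16 mm); the cube at (4, 7.5) (footprint 24×11) is included at this height (perimeter 70.00 mm); Merging all regions: the 2 present regions are separate (no shared area or edge), so areas and boundary lengths simply add and each stays a separate island — boundary = 115.16 mm; (rotated 40° about Z; rotation is an isometry so areas/perimeters/island counts are preserved). So its perimeter = 115.16 mm. Layer 117 (z = 11.7): the cone (r1=7.5→r2=5) has section circumradius 5.062 here — a regular 12-gon (perimeter = 2·12·5.062·sin(180°/12) = 31.45 mm); the cube at (4, 7.5) is present — its section is the full 24×11 rectangle (perimeter 70.00 mm); Taking the union: the 2 present regions are separate (no shared area or edge), so areas and boundary lengths simply add and each stays a separate island — boundary = 101.45 mm; (rotated 40° about Z; rotation is an isometry so areas/perimeters/island counts are preserved). So its perimeter = 101.45 mm. Layer 11 is larger (115.16 vs 101.45 mm).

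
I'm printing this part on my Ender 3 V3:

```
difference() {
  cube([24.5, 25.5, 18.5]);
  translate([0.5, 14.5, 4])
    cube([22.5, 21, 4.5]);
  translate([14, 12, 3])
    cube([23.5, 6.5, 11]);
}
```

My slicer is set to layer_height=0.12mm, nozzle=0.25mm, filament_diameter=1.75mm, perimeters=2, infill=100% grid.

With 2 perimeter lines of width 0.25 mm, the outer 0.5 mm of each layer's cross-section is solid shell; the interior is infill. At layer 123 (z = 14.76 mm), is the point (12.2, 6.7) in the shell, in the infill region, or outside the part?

infill

At z = 14.76 mm: the cube is present — its section is the full 24.5×25.5 rectangle; the cube at (0.5, 14.5) is absent (z outside [4, 8.5]); the cube at (14, 12) is not intersected at this z (z outside [3, 14]); After the difference (first − rest): none of the subtracted shapes is present at this height, so the 24.5×25.5 cube is unchanged — 1 connected region. Overall, the cross-section is a single solid region. The nearest boundary edge runs (0.00, 0.00)→(24.50, 0.00); distance from the point to it = 6.70 mm. The point is inside the cross-section and 6.70 mm from the nearest boundary — more than the 0.5 mm shell width (2 × 0.25), so it's in the infill interior.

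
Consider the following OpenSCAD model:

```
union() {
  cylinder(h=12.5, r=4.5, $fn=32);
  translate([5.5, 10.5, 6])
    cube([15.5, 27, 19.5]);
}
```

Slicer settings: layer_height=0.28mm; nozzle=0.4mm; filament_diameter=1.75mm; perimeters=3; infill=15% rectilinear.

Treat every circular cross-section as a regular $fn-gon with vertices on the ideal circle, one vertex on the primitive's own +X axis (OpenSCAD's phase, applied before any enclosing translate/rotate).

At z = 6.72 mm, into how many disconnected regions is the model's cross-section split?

2

At z = 6.72 mm: the cylinder: section is a regular 32-gon, circumradius r=4.5; the cube at (5.5, 10.5) is present — its section is the full 15.5×27 rectangle; Taking the union: the 2 present regions are separate (no shared area or edge), so areas and boundary lengths simply add and each stays a separate island — 2 connected regions. The result has 2 disconnected regions.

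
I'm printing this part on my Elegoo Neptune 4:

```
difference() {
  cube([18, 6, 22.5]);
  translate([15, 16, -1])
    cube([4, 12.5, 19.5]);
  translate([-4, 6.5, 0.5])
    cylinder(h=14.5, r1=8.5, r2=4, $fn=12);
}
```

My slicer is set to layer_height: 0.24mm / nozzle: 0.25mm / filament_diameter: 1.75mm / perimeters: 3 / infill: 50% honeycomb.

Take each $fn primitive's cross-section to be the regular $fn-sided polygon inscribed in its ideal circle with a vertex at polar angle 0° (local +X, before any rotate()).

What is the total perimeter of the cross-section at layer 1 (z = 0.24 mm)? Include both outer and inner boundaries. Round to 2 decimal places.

At z = 0.24 mm: the cube (footprint 18×6) is included at this height (perimeter 48.00 mm); the 4×12.5 cube at (15, 16) contributes its full rectangle (perimeter 33.00 mm); the cone at (-4, 6.5) does not reach this height (z outside [0.5, 15]); After the difference (first − rest): starting from the 18×6 cube, the 4×12.5 cube at (15, 16) misses the remaining region (no effect) — boundary = 48.00 mm. Overall, the cross-section is a single solid region. Total boundary length (outer) = 48.00 mm.

48.00 mm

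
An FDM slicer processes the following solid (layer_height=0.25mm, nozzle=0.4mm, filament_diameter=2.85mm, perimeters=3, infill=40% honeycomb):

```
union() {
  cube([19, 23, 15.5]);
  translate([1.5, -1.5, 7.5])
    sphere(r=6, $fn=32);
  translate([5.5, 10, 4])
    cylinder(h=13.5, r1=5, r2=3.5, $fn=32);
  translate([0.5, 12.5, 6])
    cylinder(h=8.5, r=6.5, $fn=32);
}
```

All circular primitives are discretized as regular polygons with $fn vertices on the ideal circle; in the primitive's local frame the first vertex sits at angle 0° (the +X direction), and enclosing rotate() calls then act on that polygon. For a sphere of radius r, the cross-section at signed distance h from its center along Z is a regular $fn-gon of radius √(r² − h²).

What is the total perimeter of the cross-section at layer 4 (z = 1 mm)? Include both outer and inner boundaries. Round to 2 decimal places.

At z = 1 mm: the 19×23 cube contributes its full rectangle (perimeter 84.00 mm); the sphere at (1.5, -1.5) is not intersected at this z (|z−center|=6.500 > r=6); the cone at (5.5, 10) is not intersected at this z (z outside [4, 17.5]); the cylinder at (0.5, 12.5) does not reach this height (z outside [6, 14.5]); Combining (union): only the 19×23 cube is present, so the union is just that shape — boundary = 84.00 mm. Overall, the cross-section is a single solid region. Total boundary length (outer) = 84.00 mm.

84.00 mm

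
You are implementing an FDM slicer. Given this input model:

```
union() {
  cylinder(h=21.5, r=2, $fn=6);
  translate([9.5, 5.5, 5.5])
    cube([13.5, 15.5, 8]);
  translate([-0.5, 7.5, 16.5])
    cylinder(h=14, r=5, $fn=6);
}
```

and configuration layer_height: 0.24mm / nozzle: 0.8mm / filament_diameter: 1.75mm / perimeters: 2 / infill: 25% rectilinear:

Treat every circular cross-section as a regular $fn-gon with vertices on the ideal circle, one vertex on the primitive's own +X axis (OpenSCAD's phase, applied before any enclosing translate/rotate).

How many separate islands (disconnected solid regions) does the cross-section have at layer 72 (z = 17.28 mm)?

2

At z = 17.28 mm: the r=2 cylinder gives a regular 6-gon of circumradius 2 (constant along its height); the cube at (9.5, 5.5) is not intersected at this z (z outside [5.5, 13.5]); the r=5 cylinder at (-0.5, 7.5) contributes a regular 6-gon of circumradius 5; Combining (union): the 2 present regions are separate (no shared area or edge), so areas and boundary lengths simply add and each stays a separate island — 2 connected regions. Overall, the cross-section has 2 separate islands. Island count = 2.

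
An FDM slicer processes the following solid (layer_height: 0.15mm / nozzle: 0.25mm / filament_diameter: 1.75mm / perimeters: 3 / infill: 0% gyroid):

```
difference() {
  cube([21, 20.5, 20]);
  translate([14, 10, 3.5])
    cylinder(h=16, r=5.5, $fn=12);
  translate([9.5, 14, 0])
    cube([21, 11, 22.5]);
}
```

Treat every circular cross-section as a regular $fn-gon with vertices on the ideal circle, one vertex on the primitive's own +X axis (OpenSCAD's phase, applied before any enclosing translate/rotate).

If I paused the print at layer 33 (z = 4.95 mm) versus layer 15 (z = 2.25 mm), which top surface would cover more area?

layer 15 (z = 2.25 mm)

Layer 33 (z = 4.95): the cube is present — its section is the full 21×20.5 rectangle (area 430.50 mm²); the r=5.5 cylinder at (14, 10) contributes a regular 12-gon of circumradius 5.5 (area = (12/2)·5.500²·sin(360°/12) = 90.75 mm²); the cube at (9.5, 14) is present — its section is the full 21×11 rectangle (area 231.00 mm²); Taking the first minus the rest: starting from the 21×20.5 cube (430.50 mm²), the r=5.5 cylinder at (14, 10) lies wholly inside it (removes its full 90.75 mm² and its 34.16 mm outline becomes a hole wall); the 21×11 cube at (9.5, 14) partially overlaps it — only the 67.94 mm² overlap (of its 231.00 mm²) is removed, clipping the outline — area = 271.81 mm². So its area = 271.81 mm². Layer 15 (z = 2.25): the 21×20.5 cube contributes its full rectangle (area 430.50 mm²); the cylinder at (14, 10) is not intersected at this z (z outside [3.5, 19.5]); the cube at (9.5, 14) (footprint 21×11) is included at this height (area 231.00 mm²); Subtracting the remaining from the first: starting from the 21×20.5 cube (430.50 mm²), the 21×11 cube at (9.5, 14) partially overlaps it — only the 74.75 mm² overlap (of its 231.00 mm²) is removed, clipping the outline — area = 355.75 mm². So its area = 355.75 mm². Layer 15 is larger (355.75 vs 271.81 mm²).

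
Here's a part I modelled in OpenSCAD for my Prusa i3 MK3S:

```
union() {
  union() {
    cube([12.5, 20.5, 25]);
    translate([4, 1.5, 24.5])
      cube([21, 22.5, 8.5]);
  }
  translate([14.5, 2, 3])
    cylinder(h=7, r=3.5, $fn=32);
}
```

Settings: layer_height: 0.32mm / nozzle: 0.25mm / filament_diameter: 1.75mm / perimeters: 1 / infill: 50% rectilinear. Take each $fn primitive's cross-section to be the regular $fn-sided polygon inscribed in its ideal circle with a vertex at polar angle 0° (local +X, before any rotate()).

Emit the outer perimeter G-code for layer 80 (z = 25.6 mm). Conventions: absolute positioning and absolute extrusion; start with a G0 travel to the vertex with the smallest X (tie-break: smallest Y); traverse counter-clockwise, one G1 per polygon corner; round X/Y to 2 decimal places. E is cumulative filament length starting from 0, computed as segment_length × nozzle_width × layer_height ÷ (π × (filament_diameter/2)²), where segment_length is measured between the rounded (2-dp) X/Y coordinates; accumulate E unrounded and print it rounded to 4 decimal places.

G0 X4.00 Y1.50 Z25.60
G1 X25.00 Y1.50 E0.6985
G1 X25.00 Y24.00 E1.4468
G1 X4.00 Y24.00 E2.1453
G1 X4.00 Y1.50 E2.8936

At z = 25.6 mm: the cube is absent (z outside [0, 25]); the cube at (4, 1.5) (footprint 21×22.5) is included at this height; Taking the union: only the 21×22.5 cube at (4, 1.5) is present, so the union is just that shape — 1 connected region; the cylinder at (14.5, 2) does not reach this height (z outside [3, 10]); Merging all regions: only the result so far is present, so the union is just that shape — 1 connected region. The outline is a single polygon with 4 vertices. Extrusion per mm of travel: 0.25 × 0.32 / (π × 0.875²) = 0.033260. Accumulating E over each segment gives final E = 2.8936.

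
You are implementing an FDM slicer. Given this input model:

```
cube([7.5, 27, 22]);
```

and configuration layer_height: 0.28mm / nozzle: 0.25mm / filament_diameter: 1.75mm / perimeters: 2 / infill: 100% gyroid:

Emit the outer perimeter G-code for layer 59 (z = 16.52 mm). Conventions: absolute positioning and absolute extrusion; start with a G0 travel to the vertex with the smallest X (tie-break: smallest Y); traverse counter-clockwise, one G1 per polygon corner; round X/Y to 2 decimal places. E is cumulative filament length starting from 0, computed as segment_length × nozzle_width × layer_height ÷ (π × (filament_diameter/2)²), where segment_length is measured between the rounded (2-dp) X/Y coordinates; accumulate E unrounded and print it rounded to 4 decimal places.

G0 X0.00 Y0.00 Z16.52
G1 X7.50 Y0.00 E0.2183
G1 X7.50 Y27.00 E1.0040
G1 X0.00 Y27.00 E1.2223
G1 X0.00 Y0.00 E2.0081

At z = 16.52 mm: the 7.5×27 cube contributes its full rectangle. The outline is a single polygon with 4 vertices. Extrusion per mm of travel: 0.25 × 0.28 / (π × 0.875²) = 0.029103. Accumulating E over each segment gives final E = 2.0081.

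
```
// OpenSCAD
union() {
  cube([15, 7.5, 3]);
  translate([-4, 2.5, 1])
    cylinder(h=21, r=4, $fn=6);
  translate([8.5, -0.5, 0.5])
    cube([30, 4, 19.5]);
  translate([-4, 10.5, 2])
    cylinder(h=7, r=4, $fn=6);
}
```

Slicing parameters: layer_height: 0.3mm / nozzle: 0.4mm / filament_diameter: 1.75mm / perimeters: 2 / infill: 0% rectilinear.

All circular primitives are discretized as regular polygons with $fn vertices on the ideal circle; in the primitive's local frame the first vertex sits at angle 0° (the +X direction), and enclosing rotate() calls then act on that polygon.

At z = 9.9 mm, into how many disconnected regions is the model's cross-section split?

2

At z = 9.9 mm: the cube is absent (z outside [0, 3]); the r=4 cylinder at (-4, 2.5) gives a regular 6-gon of circumradius 4 (constant along its height); the 30×4 cube at (8.5, -0.5) contributes its full rectangle; the cylinder at (-4, 10.5) does not reach this height (z outside [2, 9]); Merging all regions: the 2 present regions are separate (no shared area or edge), so areas and boundary lengths simply add and each stays a separate island — 2 connected regions. The result has 2 disconnected regions.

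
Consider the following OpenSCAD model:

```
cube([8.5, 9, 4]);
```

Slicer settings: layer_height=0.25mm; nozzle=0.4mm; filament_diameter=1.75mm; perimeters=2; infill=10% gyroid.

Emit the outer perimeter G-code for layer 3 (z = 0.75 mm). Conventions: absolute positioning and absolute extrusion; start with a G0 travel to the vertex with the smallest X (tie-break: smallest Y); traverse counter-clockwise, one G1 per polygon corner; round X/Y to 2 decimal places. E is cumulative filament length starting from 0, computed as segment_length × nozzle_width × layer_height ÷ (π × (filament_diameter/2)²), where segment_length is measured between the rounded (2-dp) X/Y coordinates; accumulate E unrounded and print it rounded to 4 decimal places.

At z = 0.75 mm: the cube (footprint 8.5×9) is included at this height. The outline is a single polygon with 4 vertices. Extrusion per mm of travel: 0.4 × 0.25 / (π × 0.875²) = 0.041575. Accumulating E over each segment gives final E = 1.4551.

G0 X0.00 Y0.00 Z0.75
G1 X8.50 Y0.00 E0.3534
G1 X8.50 Y9.00 E0.7276
G1 X0.00 Y9.00 E1.0810
G1 X0.00 Y0.00 E1.4551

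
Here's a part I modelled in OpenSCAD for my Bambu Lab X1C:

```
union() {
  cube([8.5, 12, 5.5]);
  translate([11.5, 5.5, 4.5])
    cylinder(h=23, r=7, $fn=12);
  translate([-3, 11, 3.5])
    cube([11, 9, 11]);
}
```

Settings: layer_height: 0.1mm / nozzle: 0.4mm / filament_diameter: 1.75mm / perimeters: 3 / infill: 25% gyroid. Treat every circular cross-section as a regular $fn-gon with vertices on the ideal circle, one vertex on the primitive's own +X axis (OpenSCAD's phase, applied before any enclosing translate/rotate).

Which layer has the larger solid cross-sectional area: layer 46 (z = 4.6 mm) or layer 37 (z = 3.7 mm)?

Layer 46 (z = 4.6): the cube is present — its section is the full 8.5×12 rectangle (area 102.00 mm²); the r=7 cylinder at (11.5, 5.5) contributes a regular 12-gon of circumradius 7 (area = (12/2)·7.000²·sin(360°/12) = 147.00 mm²); the cube at (-3, 11) is present — its section is the full 11×9 rectangle (area 99.00 mm²); Combining (union): the regions partially overlap — summed areas 348.00 mm² minus the doubly-counted overlap 41.44 mm² gives 306.56 mm² — area = 306.56 mm². So its area = 306.56 mm². Layer 37 (z = 3.7): the cube is present — its section is the full 8.5×12 rectangle (area 102.00 mm²); the cylinder at (11.5, 5.5) is absent (z outside [4.5, 27.5]); the cube at (-3, 11) is present — its section is the full 11×9 rectangle (area 99.00 mm²); Combining (union): the regions partially overlap — summed areas 201.00 mm² minus the doubly-counted overlap 8.00 mm² gives 193.00 mm² — area = 193.00 mm². So its area = 193.00 mm². Layer 46 is larger (306.56 vs 193.00 mm²).

layer 46 (z = 4.6 mm)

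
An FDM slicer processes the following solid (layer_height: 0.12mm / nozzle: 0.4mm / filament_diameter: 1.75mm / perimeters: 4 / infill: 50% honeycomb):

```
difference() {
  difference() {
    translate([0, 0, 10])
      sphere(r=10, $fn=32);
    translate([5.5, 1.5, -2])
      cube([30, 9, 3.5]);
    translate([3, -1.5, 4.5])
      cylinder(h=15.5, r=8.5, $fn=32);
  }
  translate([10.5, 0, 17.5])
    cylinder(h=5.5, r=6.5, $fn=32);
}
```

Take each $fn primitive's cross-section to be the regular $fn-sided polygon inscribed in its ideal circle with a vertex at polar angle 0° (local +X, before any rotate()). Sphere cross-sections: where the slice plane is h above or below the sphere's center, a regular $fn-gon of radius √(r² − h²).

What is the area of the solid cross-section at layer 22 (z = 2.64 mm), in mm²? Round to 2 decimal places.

At z = 2.64 mm: the r=10 sphere contributes a regular 32-gon of circumradius √(10²−7.36²) = 6.770 (area = (32/2)·6.770²·sin(360°/32) = 143.06 mm²); the cube at (5.5, 1.5) is absent (z outside [-2, 1.5]); the cylinder at (3, -1.5) does not reach this height (z outside [4.5, 20]); Taking the first minus the rest: none of the subtracted shapes is present at this height, so the r=10 sphere is unchanged — area = 143.06 mm²; the cylinder at (10.5, 0) is absent (z outside [17.5, 23]); Subtracting the remaining from the first: none of the subtracted shapes is present at this height, so the result so far is unchanged — area = 143.06 mm². Overall, the cross-section is a single solid region. Net area = 143.06 mm².

143.06 mm²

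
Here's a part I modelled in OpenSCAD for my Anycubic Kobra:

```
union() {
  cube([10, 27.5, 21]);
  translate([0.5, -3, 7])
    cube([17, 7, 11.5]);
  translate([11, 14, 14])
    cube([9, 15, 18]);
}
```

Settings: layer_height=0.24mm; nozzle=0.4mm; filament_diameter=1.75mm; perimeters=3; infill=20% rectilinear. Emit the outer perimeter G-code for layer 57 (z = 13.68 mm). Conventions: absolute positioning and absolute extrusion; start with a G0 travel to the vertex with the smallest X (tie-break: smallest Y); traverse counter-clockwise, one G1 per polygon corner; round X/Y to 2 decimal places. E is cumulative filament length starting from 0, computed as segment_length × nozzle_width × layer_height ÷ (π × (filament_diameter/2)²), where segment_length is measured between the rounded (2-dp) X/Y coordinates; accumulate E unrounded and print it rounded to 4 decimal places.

At z = 13.68 mm: the cube is present — its section is the full 10×27.5 rectangle; the cube at (0.5, -3) is present — its section is the full 17×7 rectangle; the cube at (11, 14) is absent (z outside [14, 32]); Taking the union: the regions partially overlap (shared area 38.00 mm²), so overlapping operands fuse into one piece — 1 connected region. The outline is a single polygon with 8 vertices. Extrusion per mm of travel: 0.4 × 0.24 / (π × 0.875²) = 0.039912. Accumulating E over each segment gives final E = 3.8316.

G0 X0.00 Y0.00 Z13.68
G1 X0.50 Y0.00 E0.0200
G1 X0.50 Y-3.00 E0.1397
G1 X17.50 Y-3.00 E0.8182
G1 X17.50 Y4.00 E1.0976
G1 X10.00 Y4.00 E1.3969
G1 X10.00 Y27.50 E2.3349
G1 X0.00 Y27.50 E2.7340
G1 X0.00 Y0.00 E3.8316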